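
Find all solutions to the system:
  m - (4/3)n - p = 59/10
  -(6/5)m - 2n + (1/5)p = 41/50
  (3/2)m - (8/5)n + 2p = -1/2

m = 7/5, n = -3/2, p = -5/2

Row-reduce the augmented matrix:
R2 ← R2 + 6/5·R1.
R3 ← R3 − 3/2·R1.
R2 ← R2 / (-18/5).
R1 ← R1 + 4/3·R2.
R3 ← R3 − 2/5·R2.
R3 ← R3 / (61/18).
R1 ← R1 + 17/27·R3.
R2 ← R2 − 5/18·R3.
Reading off the reduced rows gives m = 7/5, n = -3/2, p = -5/2.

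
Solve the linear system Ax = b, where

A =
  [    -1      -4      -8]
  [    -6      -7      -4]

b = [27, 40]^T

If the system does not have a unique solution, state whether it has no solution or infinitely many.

infinitely many solutions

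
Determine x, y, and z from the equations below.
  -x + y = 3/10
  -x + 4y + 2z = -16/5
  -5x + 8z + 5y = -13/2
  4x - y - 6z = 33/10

Row-reduce the augmented matrix:
R1 ← R1 / (-1).
R2 ← R2 + 1·R1.
R3 ← R3 + 5·R1.
R4 ← R4 − 4·R1.
R2 ← R2 / (3).
R1 ← R1 + 1·R2.
R4 ← R4 − 3·R2.
R3 ← R3 / (8).
R1 ← R1 − 2/3·R3.
R2 ← R2 − 2/3·R3.
R4 ← R4 + 8·R3.
R4 reduces to 0 = 0, so the extra equation is consistent.
Reading off the reduced rows gives x = -4/5, y = -1/2, z = -1.

x = -4/5, y = -1/2, z = -1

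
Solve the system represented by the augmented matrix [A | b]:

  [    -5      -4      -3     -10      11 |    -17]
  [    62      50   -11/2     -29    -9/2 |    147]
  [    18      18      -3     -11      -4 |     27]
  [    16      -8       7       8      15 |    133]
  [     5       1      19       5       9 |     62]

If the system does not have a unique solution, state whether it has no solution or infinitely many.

no solution

Row-reduce:
R1 ← R1 / (-5).
R2 ← R2 − 62·R1.
R3 ← R3 − 18·R1.
R4 ← R4 − 16·R1.
R5 ← R5 − 5·R1.
R2 ← R2 / (2/5).
R1 ← R1 − 4/5·R2.
R3 ← R3 − 18/5·R2.
R4 ← R4 + 104/5·R2.
R5 ← R5 + 3·R2.
R3 ← R3 / (741/2).
R1 ← R1 − 86·R3.
R2 ← R2 + 427/4·R3.
R4 ← R4 + 2223·R3.
R5 ← R5 + 1217/4·R3.
Swap R4 and R5.
R4 ← R4 / (-4705/78).
R1 ← R1 + 28/39·R4.
R2 ← R2 − 55/78·R4.
R3 ← R3 − 140/39·R4.
Row 5 reduces to 0 = 1, a contradiction. The system is inconsistent.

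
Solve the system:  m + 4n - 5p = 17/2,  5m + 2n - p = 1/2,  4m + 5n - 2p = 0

m = 0, n = -1, p = -5/2

Row-reduce the augmented matrix:
R2 ← R2 − 5·R1.
R3 ← R3 − 4·R1.
R2 ← R2 / (-18).
R1 ← R1 − 4·R2.
R3 ← R3 + 11·R2.
R3 ← R3 / (10/3).
R1 ← R1 − 1/3·R3.
R2 ← R2 + 4/3·R3.
Reading off the reduced rows gives m = 0, n = -1, p = -5/2.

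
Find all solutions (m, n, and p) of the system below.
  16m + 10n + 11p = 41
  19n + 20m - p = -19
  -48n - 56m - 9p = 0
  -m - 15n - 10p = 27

no solution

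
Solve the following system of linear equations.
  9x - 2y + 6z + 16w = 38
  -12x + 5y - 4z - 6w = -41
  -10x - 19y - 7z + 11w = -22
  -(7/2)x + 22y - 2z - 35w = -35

infinitely many solutions

Row-reduce:
R1 ← R1 / (9).
R2 ← R2 + 12·R1.
R3 ← R3 + 10·R1.
R4 ← R4 + 7/2·R1.
R2 ← R2 / (7/3).
R1 ← R1 + 2/9·R2.
R3 ← R3 + 191/9·R2.
R4 ← R4 − 191/9·R2.
R3 ← R3 / (757/21).
R1 ← R1 − 22/21·R3.
R2 ← R2 − 12/7·R3.
R4 ← R4 + 757/21·R3.
Rank is 3 with 4 unknowns, leaving w free.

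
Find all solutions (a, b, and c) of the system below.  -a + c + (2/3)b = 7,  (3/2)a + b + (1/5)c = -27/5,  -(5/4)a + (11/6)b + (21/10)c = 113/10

infinitely many solutions

Row-reduce:
R1 ← R1 / (-1).
R2 ← R2 − 3/2·R1.
R3 ← R3 + 5/4·R1.
R2 ← R2 / (2).
R1 ← R1 + 2/3·R2.
R3 ← R3 − 1·R2.
Rank is 2 with 3 unknowns, leaving c free.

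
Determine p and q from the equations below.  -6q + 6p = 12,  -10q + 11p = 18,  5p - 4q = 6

p = -2, q = -4

Row-reduce the augmented matrix:
R1 ← R1 / (6).
R2 ← R2 − 11·R1.
R3 ← R3 − 5·R1.
R1 ← R1 + 1·R2.
R3 ← R3 − 1·R2.
R3 reduces to 0 = 0, so the extra equation is consistent.
Reading off the reduced rows gives p = -2, q = -4.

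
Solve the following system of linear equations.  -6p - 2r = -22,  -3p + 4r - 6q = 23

infinitely many solutions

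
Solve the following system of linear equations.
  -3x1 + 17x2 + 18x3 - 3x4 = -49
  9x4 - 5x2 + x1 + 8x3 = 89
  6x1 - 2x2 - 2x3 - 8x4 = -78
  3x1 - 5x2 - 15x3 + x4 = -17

Row-reduce the augmented matrix:
R1 ← R1 / (-3).
R2 ← R2 − 1·R1.
R3 ← R3 − 6·R1.
R4 ← R4 − 3·R1.
R2 ← R2 / (2/3).
R1 ← R1 + 17/3·R2.
R3 ← R3 − 32·R2.
R4 ← R4 − 12·R2.
R3 ← R3 / (-638).
R1 ← R1 − 113·R3.
R2 ← R2 − 21·R3.
R4 ← R4 + 249·R3.
R4 ← R4 / (2977/319).
R1 ← R1 + 476/319·R4.
R2 ← R2 + 351/319·R4.
R3 ← R3 − 199/319·R4.
Reading off the reduced rows gives x1 = -6, x2 = -5, x3 = 2, x4 = 6.

x1 = -6, x2 = -5, x3 = 2, x4 = 6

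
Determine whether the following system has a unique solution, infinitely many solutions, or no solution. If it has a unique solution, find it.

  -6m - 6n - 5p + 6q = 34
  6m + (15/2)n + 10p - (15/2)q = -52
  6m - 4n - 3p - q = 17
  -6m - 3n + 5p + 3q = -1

Row-reduce:
R1 ← R1 / (-6).
R2 ← R2 − 6·R1.
R3 ← R3 − 6·R1.
R4 ← R4 + 6·R1.
R2 ← R2 / (3/2).
R1 ← R1 − 1·R2.
R3 ← R3 + 10·R2.
R4 ← R4 − 3·R2.
R3 ← R3 / (76/3).
R1 ← R1 + 5/2·R3.
R2 ← R2 − 10/3·R3.
Row 4 reduces to 0 = 1, a contradiction. The system is inconsistent.

no solution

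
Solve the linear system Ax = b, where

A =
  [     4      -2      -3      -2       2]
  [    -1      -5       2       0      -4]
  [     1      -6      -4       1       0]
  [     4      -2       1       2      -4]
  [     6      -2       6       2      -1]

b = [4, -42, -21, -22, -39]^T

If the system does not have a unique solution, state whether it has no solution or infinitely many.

x_1 = 0, x_2 = 6, x_3 = -4, x_4 = -1, x_5 = 1

Row-reduce the augmented matrix:
R1 ← R1 / (4).
R2 ← R2 + 1·R1.
R3 ← R3 − 1·R1.
R4 ← R4 − 4·R1.
R5 ← R5 − 6·R1.
R2 ← R2 / (-11/2).
R1 ← R1 + 1/2·R2.
R3 ← R3 + 11/2·R2.
R5 ← R5 − 1·R2.
R3 ← R3 / (-9/2).
R1 ← R1 + 19/22·R3.
R2 ← R2 + 5/22·R3.
R4 ← R4 − 4·R3.
R5 ← R5 − 118/11·R3.
R4 ← R4 / (52/9).
R1 ← R1 + 83/99·R4.
R2 ← R2 + 1/99·R4.
R3 ← R3 + 4/9·R4.
R5 ← R5 − 958/99·R4.
R5 ← R5 / (1158/143).
R1 ← R1 + 69/286·R5.
R2 ← R2 − 137/286·R5.
R3 ← R3 + 12/13·R5.
R4 ← R4 + 15/26·R5.
Reading off the reduced rows gives x_1 = 0, x_2 = 6, x_3 = -4, x_4 = -1, x_5 = 1.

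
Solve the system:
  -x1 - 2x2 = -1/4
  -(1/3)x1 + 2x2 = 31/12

From equation 1: x1 = 1/4 − 2·x2.
Substitute into equation 2 and solve: x2 = 1.
Then x1 = -7/4.

x1 = -7/4, x2 = 1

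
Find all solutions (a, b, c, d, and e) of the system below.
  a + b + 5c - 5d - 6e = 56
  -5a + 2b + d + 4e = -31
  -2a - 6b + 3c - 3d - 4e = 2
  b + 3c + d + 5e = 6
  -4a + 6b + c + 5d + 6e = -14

Row-reduce the augmented matrix:
R2 ← R2 + 5·R1.
R3 ← R3 + 2·R1.
R5 ← R5 + 4·R1.
R2 ← R2 / (7).
R1 ← R1 − 1·R2.
R3 ← R3 + 4·R2.
R4 ← R4 − 1·R2.
R5 ← R5 − 10·R2.
R3 ← R3 / (191/7).
R1 ← R1 − 10/7·R3.
R2 ← R2 − 25/7·R3.
R4 ← R4 + 4/7·R3.
R5 ← R5 + 103/7·R3.
R4 ← R4 / (739/191).
R1 ← R1 + 33/191·R4.
R2 ← R2 − 13/191·R4.
R3 ← R3 + 187/191·R4.
R5 ← R5 − 932/191·R4.
R5 ← R5 / (-5670/739).
R1 ← R1 + 229/739·R5.
R2 ← R2 − 135/739·R5.
R3 ← R3 − 673/739·R5.
R4 ← R4 − 1541/739·R5.
Reading off the reduced rows gives a = 5, b = 3, c = 6, d = 0, e = -3.

a = 5, b = 3, c = 6, d = 0, e = -3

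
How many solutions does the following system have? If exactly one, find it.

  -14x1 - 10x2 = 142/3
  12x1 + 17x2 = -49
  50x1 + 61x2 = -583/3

Row-reduce the augmented matrix:
R1 ← R1 / (-14).
R2 ← R2 − 12·R1.
R3 ← R3 − 50·R1.
R2 ← R2 / (59/7).
R1 ← R1 − 5/7·R2.
R3 ← R3 − 177/7·R2.
R3 reduces to 0 = 0, so the extra equation is consistent.
Reading off the reduced rows gives x1 = -8/3, x2 = -1.

x1 = -8/3, x2 = -1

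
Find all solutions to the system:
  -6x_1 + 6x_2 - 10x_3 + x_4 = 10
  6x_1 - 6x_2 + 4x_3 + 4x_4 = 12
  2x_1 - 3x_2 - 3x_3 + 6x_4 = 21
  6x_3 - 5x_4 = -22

Row-reduce:
R1 ← R1 / (-6).
R2 ← R2 − 6·R1.
R3 ← R3 − 2·R1.
Swap R2 and R3.
R2 ← R2 / (-1).
R1 ← R1 + 1·R2.
R3 ← R3 / (-6).
R1 ← R1 − 8·R3.
R2 ← R2 − 19/3·R3.
R4 ← R4 − 6·R3.
Rank is 3 with 4 unknowns, leaving x_4 free.

infinitely many solutions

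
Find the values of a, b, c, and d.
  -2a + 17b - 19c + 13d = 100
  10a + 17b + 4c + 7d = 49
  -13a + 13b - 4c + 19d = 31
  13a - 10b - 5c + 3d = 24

a = 2, b = 2, c = -3, d = 1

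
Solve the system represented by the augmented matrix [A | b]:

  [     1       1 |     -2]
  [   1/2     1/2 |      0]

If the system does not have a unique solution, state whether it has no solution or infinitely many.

no solution

Row-reduce:
R2 ← R2 − 1/2·R1.
Row 2 reduces to 0 = 1, a contradiction. The system is inconsistent.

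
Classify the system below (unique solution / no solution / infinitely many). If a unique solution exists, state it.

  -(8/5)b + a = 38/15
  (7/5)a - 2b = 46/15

a = -2/3, b = -2

Row-reduce the augmented matrix:
R2 ← R2 − 7/5·R1.
R2 ← R2 / (6/25).
R1 ← R1 + 8/5·R2.
Reading off the reduced rows gives a = -2/3, b = -2.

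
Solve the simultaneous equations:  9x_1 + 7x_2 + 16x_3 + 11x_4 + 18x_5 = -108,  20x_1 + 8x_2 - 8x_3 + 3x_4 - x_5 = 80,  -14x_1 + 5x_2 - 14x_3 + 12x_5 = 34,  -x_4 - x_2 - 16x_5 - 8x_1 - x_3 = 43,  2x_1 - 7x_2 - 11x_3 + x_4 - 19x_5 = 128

x_1 = 1, x_2 = 0, x_3 = -6, x_4 = 3, x_5 = -3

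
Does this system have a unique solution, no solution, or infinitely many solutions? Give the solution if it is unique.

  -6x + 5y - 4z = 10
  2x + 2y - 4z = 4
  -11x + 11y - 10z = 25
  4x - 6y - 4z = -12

no solution

Row-reduce:
R1 ← R1 / (-6).
R2 ← R2 − 2·R1.
R3 ← R3 + 11·R1.
R4 ← R4 − 4·R1.
R2 ← R2 / (11/3).
R1 ← R1 + 5/6·R2.
R3 ← R3 − 11/6·R2.
R4 ← R4 + 8/3·R2.
Swap R3 and R4.
R3 ← R3 / (-116/11).
R1 ← R1 + 6/11·R3.
R2 ← R2 + 16/11·R3.
Row 4 reduces to 0 = 3, a contradiction. The system is inconsistent.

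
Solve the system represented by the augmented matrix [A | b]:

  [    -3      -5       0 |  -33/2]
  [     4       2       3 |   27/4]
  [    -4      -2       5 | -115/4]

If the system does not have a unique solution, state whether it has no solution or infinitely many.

Row-reduce the augmented matrix:
R1 ← R1 / (-3).
R2 ← R2 − 4·R1.
R3 ← R3 + 4·R1.
R2 ← R2 / (-14/3).
R1 ← R1 − 5/3·R2.
R3 ← R3 − 14/3·R2.
R3 ← R3 / (8).
R1 ← R1 − 15/14·R3.
R2 ← R2 + 9/14·R3.
Reading off the reduced rows gives x_1 = 3, x_2 = 3/2, x_3 = -11/4.

x_1 = 3, x_2 = 3/2, x_3 = -11/4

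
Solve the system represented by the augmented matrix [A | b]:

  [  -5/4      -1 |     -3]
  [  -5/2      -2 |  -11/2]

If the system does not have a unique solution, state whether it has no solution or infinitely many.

no solution

Row-reduce:
R1 ← R1 / (-5/4).
R2 ← R2 + 5/2·R1.
Row 2 reduces to 0 = 1/2, a contradiction. The system is inconsistent.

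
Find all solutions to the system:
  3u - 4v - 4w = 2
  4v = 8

infinitely many solutions

Row-reduce:
R1 ← R1 / (3).
R2 ← R2 / (4).
R1 ← R1 + 4/3·R2.
Rank is 2 with 3 unknowns, leaving w free.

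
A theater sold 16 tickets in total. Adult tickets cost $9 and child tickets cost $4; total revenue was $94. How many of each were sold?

Let a = adult tickets, c = child tickets.
  a + c = 16
  9a + 4c = 94
From equation 1: a = 16 − c.
Substitute into equation 2 and solve: c = 10.
Then a = 6.

adult tickets: 6, child tickets: 10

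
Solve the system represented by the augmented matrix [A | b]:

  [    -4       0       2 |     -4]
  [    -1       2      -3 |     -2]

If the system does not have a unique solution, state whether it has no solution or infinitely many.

Row-reduce:
R1 ← R1 / (-4).
R2 ← R2 + 1·R1.
R2 ← R2 / (2).
Rank is 2 with 3 unknowns, leaving x_3 free.

infinitely many solutions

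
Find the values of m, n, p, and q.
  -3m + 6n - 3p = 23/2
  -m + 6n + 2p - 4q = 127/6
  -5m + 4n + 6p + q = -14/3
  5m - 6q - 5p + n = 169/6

m = 3/2, n = 7/3, p = -2/3, q = -5/2

Row-reduce the augmented matrix:
R1 ← R1 / (-3).
R2 ← R2 + 1·R1.
R3 ← R3 + 5·R1.
R4 ← R4 − 5·R1.
R2 ← R2 / (4).
R1 ← R1 + 2·R2.
R3 ← R3 + 6·R2.
R4 ← R4 − 11·R2.
R3 ← R3 / (31/2).
R1 ← R1 − 5/2·R3.
R2 ← R2 − 3/4·R3.
R4 ← R4 + 73/4·R3.
R4 ← R4 / (-55/62).
R1 ← R1 + 37/31·R4.
R2 ← R2 + 47/62·R4.
R3 ← R3 + 10/31·R4.
Reading off the reduced rows gives m = 3/2, n = 7/3, p = -2/3, q = -5/2.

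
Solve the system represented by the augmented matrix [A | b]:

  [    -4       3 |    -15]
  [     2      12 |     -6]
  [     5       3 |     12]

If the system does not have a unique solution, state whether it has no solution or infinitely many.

x_1 = 3, x_2 = -1

Row-reduce the augmented matrix:
R1 ← R1 / (-4).
R2 ← R2 − 2·R1.
R3 ← R3 − 5·R1.
R2 ← R2 / (27/2).
R1 ← R1 + 3/4·R2.
R3 ← R3 − 27/4·R2.
R3 reduces to 0 = 0, so the extra equation is consistent.
Reading off the reduced rows gives x_1 = 3, x_2 = -1.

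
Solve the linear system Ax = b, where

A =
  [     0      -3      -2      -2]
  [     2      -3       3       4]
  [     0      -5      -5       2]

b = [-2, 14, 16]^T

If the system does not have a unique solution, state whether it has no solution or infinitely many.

infinitely many solutions

Row-reduce:
Swap R1 and R2.
R1 ← R1 / (2).
R2 ← R2 / (-3).
R1 ← R1 + 3/2·R2.
R3 ← R3 + 5·R2.
R3 ← R3 / (-5/3).
R1 ← R1 − 5/2·R3.
R2 ← R2 − 2/3·R3.
Rank is 3 with 4 unknowns, leaving x_4 free.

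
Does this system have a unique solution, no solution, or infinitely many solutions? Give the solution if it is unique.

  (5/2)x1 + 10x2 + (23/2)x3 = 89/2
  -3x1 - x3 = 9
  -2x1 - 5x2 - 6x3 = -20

Row-reduce:
R1 ← R1 / (5/2).
R2 ← R2 + 3·R1.
R3 ← R3 + 2·R1.
R2 ← R2 / (12).
R1 ← R1 − 4·R2.
R3 ← R3 − 3·R2.
Rank is 2 with 3 unknowns, leaving x3 free.

infinitely many solutions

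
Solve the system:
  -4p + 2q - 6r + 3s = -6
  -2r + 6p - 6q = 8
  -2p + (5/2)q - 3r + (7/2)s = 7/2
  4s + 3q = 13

infinitely many solutions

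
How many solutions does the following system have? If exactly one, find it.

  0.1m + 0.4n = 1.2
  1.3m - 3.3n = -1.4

Row-reduce the augmented matrix:
R1 ← R1 / (1/10).
R2 ← R2 − 13/10·R1.
R2 ← R2 / (-17/2).
R1 ← R1 − 4·R2.
Reading off the reduced rows gives m = 4, n = 2.

m = 4, n = 2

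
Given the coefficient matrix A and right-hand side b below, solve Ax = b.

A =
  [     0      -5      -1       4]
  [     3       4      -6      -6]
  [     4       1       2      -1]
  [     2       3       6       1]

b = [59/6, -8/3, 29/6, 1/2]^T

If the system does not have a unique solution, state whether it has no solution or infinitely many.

x_1 = 2, x_2 = -2/3, x_3 = -1/2, x_4 = 3/2

Row-reduce the augmented matrix:
Swap R1 and R2.
R1 ← R1 / (3).
R3 ← R3 − 4·R1.
R4 ← R4 − 2·R1.
R2 ← R2 / (-5).
R1 ← R1 − 4/3·R2.
R3 ← R3 + 13/3·R2.
R4 ← R4 − 1/3·R2.
R3 ← R3 / (163/15).
R1 ← R1 + 34/15·R3.
R2 ← R2 − 1/5·R3.
R4 ← R4 − 149/15·R3.
R4 ← R4 / (332/163).
R1 ← R1 + 32/163·R4.
R2 ← R2 + 141/163·R4.
R3 ← R3 − 53/163·R4.
Reading off the reduced rows gives x_1 = 2, x_2 = -2/3, x_3 = -1/2, x_4 = 3/2.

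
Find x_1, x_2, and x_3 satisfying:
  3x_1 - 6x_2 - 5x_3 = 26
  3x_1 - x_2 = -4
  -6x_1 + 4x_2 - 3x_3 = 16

x_1 = -2, x_2 = -2, x_3 = -4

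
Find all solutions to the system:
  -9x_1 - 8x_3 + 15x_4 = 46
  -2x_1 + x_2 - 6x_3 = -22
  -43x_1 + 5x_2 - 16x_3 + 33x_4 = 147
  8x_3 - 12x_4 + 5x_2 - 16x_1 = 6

no solution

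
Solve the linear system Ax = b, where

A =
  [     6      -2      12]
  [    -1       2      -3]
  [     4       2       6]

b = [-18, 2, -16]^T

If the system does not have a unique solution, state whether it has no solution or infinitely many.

Row-reduce:
R1 ← R1 / (6).
R2 ← R2 + 1·R1.
R3 ← R3 − 4·R1.
R2 ← R2 / (5/3).
R1 ← R1 + 1/3·R2.
R3 ← R3 − 10/3·R2.
Row 3 reduces to 0 = -2, a contradiction. The system is inconsistent.

no solution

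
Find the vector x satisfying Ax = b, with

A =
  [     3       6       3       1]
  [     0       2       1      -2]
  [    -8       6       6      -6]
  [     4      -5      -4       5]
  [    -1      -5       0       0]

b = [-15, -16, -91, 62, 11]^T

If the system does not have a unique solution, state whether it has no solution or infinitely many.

no solution

Row-reduce:
R1 ← R1 / (3).
R3 ← R3 + 8·R1.
R4 ← R4 − 4·R1.
R5 ← R5 + 1·R1.
R2 ← R2 / (2).
R1 ← R1 − 2·R2.
R3 ← R3 − 22·R2.
R4 ← R4 + 13·R2.
R5 ← R5 + 3·R2.
R3 ← R3 / (3).
R2 ← R2 − 1/2·R3.
R4 ← R4 + 3/2·R3.
R5 ← R5 − 5/2·R3.
Swap R4 and R5.
R4 ← R4 / (-164/9).
R1 ← R1 − 7/3·R4.
R2 ← R2 + 37/9·R4.
R3 ← R3 − 56/9·R4.
Row 5 reduces to 0 = 1/2, a contradiction. The system is inconsistent.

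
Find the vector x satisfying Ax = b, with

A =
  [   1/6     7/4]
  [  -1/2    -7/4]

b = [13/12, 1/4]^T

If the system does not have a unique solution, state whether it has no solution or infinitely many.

x_1 = -4, x_2 = 1

Row-reduce the augmented matrix:
R1 ← R1 / (1/6).
R2 ← R2 + 1/2·R1.
R2 ← R2 / (7/2).
R1 ← R1 − 21/2·R2.
Reading off the reduced rows gives x_1 = -4, x_2 = 1.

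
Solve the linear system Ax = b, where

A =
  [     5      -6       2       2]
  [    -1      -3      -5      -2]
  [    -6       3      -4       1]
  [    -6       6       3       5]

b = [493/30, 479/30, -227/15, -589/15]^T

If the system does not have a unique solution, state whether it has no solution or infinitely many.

Row-reduce the augmented matrix:
R1 ← R1 / (5).
R2 ← R2 + 1·R1.
R3 ← R3 + 6·R1.
R4 ← R4 + 6·R1.
R2 ← R2 / (-21/5).
R1 ← R1 + 6/5·R2.
R3 ← R3 + 21/5·R2.
R4 ← R4 + 6/5·R2.
R3 ← R3 / (3).
R1 ← R1 − 12/7·R3.
R2 ← R2 − 23/21·R3.
R4 ← R4 − 47/7·R3.
R4 ← R4 / (-10/3).
R1 ← R1 + 2·R4.
R2 ← R2 + 13/9·R4.
R3 ← R3 − 5/3·R4.
Reading off the reduced rows gives x_1 = 3/2, x_2 = -13/5, x_3 = -1, x_4 = -7/3.

x_1 = 3/2, x_2 = -13/5, x_3 = -1, x_4 = -7/3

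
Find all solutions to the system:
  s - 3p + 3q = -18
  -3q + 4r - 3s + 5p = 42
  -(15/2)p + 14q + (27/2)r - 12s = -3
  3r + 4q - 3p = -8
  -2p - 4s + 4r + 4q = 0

no solution

Row-reduce:
R1 ← R1 / (-3).
R2 ← R2 − 5·R1.
R3 ← R3 + 15/2·R1.
R4 ← R4 + 3·R1.
R5 ← R5 + 2·R1.
R2 ← R2 / (2).
R1 ← R1 + 1·R2.
R3 ← R3 − 13/2·R2.
R4 ← R4 − 1·R2.
R5 ← R5 − 2·R2.
R3 ← R3 / (1/2).
R1 ← R1 − 2·R3.
R2 ← R2 − 2·R3.
R4 ← R4 − 1·R3.
R4 ← R4 / (20).
R1 ← R1 − 119/3·R4.
R2 ← R2 − 40·R4.
R3 ← R3 + 61/3·R4.
R5 ← R5 + 10/3·R4.
Row 5 reduces to 0 = -1/3, a contradiction. The system is inconsistent.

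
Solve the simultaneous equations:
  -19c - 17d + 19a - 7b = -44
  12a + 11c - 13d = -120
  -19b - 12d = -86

infinitely many solutions

Row-reduce:
R1 ← R1 / (19).
R2 ← R2 − 12·R1.
R2 ← R2 / (84/19).
R1 ← R1 + 7/19·R2.
R3 ← R3 + 19·R2.
R3 ← R3 / (8303/84).
R1 ← R1 − 11/12·R3.
R2 ← R2 − 437/84·R3.
Rank is 3 with 4 unknowns, leaving d free.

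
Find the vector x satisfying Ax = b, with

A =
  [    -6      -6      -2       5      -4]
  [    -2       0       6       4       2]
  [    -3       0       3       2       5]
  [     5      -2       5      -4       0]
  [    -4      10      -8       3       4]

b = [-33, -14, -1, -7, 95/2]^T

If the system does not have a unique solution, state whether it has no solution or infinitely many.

no solution

Row-reduce:
R1 ← R1 / (-6).
R2 ← R2 + 2·R1.
R3 ← R3 + 3·R1.
R4 ← R4 − 5·R1.
R5 ← R5 + 4·R1.
R2 ← R2 / (2).
R1 ← R1 − 1·R2.
R3 ← R3 − 3·R2.
R4 ← R4 + 7·R2.
R5 ← R5 − 14·R2.
R3 ← R3 / (-6).
R1 ← R1 + 3·R3.
R2 ← R2 − 10/3·R3.
R4 ← R4 − 80/3·R3.
R5 ← R5 + 160/3·R3.
R4 ← R4 / (-85/9).
R2 ← R2 + 19/18·R4.
R3 ← R3 − 2/3·R4.
R5 ← R5 − 170/9·R4.
Row 5 reduces to 0 = 1/2, a contradiction. The system is inconsistent.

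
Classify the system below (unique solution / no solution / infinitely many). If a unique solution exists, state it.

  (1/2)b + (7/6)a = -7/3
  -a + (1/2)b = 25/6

From equation 2: a = -25/6 + 1/2·b.
Substitute into equation 1 and solve: b = 7/3.
Then a = -3.

a = -3, b = 7/3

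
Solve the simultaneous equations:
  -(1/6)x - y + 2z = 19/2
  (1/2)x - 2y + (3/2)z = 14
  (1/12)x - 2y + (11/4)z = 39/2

no solution

Row-reduce:
R1 ← R1 / (-1/6).
R2 ← R2 − 1/2·R1.
R3 ← R3 − 1/12·R1.
R2 ← R2 / (-5).
R1 ← R1 − 6·R2.
R3 ← R3 + 5/2·R2.
Row 3 reduces to 0 = 3, a contradiction. The system is inconsistent.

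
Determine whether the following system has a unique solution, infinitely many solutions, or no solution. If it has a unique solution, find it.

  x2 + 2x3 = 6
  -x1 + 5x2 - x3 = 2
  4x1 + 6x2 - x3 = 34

x1 = 6, x2 = 2, x3 = 2

Row-reduce the augmented matrix:
Swap R1 and R2.
R1 ← R1 / (-1).
R3 ← R3 − 4·R1.
R1 ← R1 + 5·R2.
R3 ← R3 − 26·R2.
R3 ← R3 / (-57).
R1 ← R1 − 11·R3.
R2 ← R2 − 2·R3.
Reading off the reduced rows gives x1 = 6, x2 = 2, x3 = 2.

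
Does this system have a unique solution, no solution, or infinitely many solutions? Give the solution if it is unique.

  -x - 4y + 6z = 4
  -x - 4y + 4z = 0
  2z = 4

infinitely many solutions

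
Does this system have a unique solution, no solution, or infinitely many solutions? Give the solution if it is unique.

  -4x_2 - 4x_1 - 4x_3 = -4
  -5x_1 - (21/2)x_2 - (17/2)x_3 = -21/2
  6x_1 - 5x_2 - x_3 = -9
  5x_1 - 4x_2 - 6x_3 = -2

no solution

Row-reduce:
R1 ← R1 / (-4).
R2 ← R2 + 5·R1.
R3 ← R3 − 6·R1.
R4 ← R4 − 5·R1.
R2 ← R2 / (-11/2).
R1 ← R1 − 1·R2.
R3 ← R3 + 11·R2.
R4 ← R4 + 9·R2.
Swap R3 and R4.
R3 ← R3 / (-58/11).
R1 ← R1 − 4/11·R3.
R2 ← R2 − 7/11·R3.
Row 4 reduces to 0 = -4, a contradiction. The system is inconsistent.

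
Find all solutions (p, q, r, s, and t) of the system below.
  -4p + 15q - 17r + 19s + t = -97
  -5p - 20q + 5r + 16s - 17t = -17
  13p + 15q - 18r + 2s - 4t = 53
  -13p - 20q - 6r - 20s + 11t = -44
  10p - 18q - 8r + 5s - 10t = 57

Row-reduce the augmented matrix:
R1 ← R1 / (-4).
R2 ← R2 + 5·R1.
R3 ← R3 − 13·R1.
R4 ← R4 + 13·R1.
R5 ← R5 − 10·R1.
R2 ← R2 / (-155/4).
R1 ← R1 + 15/4·R2.
R3 ← R3 − 255/4·R2.
R4 ← R4 + 275/4·R2.
R5 ← R5 − 39/2·R2.
R3 ← R3 / (-932/31).
R1 ← R1 − 53/31·R3.
R2 ← R2 + 21/31·R3.
R4 ← R4 − 83/31·R3.
R5 ← R5 + 1156/31·R3.
R4 ← R4 / (-59143/932).
R1 ← R1 + 1025/932·R4.
R2 ← R2 + 4423/4660·R4.
R3 ← R3 + 1581/932·R4.
R5 ← R5 + 17076/1165·R4.
R5 ← R5 / (108576/8449).
R1 ← R1 + 7451/8449·R5.
R2 ← R2 − 5113/8449·R5.
R3 ← R3 − 12/497·R5.
R4 ← R4 + 4978/8449·R5.
Reading off the reduced rows gives p = 5, q = 0, r = 1, s = -3, t = -3.

p = 5, q = 0, r = 1, s = -3, t = -3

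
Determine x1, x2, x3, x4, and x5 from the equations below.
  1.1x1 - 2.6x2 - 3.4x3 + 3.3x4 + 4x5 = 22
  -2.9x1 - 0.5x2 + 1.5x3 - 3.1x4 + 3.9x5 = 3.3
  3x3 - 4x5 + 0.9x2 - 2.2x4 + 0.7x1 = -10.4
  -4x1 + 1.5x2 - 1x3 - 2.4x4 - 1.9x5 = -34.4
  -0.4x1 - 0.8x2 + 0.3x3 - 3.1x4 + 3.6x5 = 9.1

Row-reduce the augmented matrix:
R1 ← R1 / (11/10).
R2 ← R2 + 29/10·R1.
R3 ← R3 − 7/10·R1.
R4 ← R4 + 4·R1.
R5 ← R5 + 2/5·R1.
R2 ← R2 / (-809/110).
R1 ← R1 + 26/11·R2.
R3 ← R3 − 281/110·R2.
R4 ← R4 + 175/22·R2.
R5 ← R5 + 96/55·R2.
R3 ← R3 / (20801/8090).
R1 ← R1 + 560/809·R3.
R2 ← R2 − 821/809·R3.
R4 ← R4 + 8561/1618·R3.
R5 ← R5 − 1351/1618·R3.
R4 ← R4 / (-270999/208010).
R1 ← R1 − 11779/20801·R4.
R2 ← R2 − 3495/20801·R4.
R3 ← R3 + 19051/20801·R4.
R5 ← R5 + 256301/104005·R4.
R5 ← R5 / (37136899/2709990).
R1 ← R1 + 1105345/270999·R5.
R2 ← R2 + 194281/90333·R5.
R3 ← R3 − 1005400/270999·R5.
R4 ← R4 − 1273589/270999·R5.
Reading off the reduced rows gives x1 = 4, x2 = -2, x3 = 3, x4 = 2, x5 = 4.

x1 = 4, x2 = -2, x3 = 3, x4 = 2, x5 = 4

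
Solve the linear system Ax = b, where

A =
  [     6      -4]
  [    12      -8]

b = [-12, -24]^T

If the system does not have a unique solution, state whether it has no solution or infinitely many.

infinitely many solutions

Row-reduce:
R1 ← R1 / (6).
R2 ← R2 − 12·R1.
Rank is 1 with 2 unknowns, leaving x_2 free.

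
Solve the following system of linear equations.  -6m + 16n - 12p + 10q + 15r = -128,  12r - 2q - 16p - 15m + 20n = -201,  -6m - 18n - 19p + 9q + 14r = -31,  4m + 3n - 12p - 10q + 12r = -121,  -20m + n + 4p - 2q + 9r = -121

m = 3, n = -3, p = 1, q = 4, r = -6

Row-reduce the augmented matrix:
R1 ← R1 / (-6).
R2 ← R2 + 15·R1.
R3 ← R3 + 6·R1.
R4 ← R4 − 4·R1.
R5 ← R5 + 20·R1.
R2 ← R2 / (-20).
R1 ← R1 + 8/3·R2.
R3 ← R3 + 34·R2.
R4 ← R4 − 41/3·R2.
R5 ← R5 + 157/3·R2.
R3 ← R3 / (-154/5).
R1 ← R1 − 2/15·R3.
R2 ← R2 + 7/10·R3.
R4 ← R4 + 313/30·R3.
R5 ← R5 − 221/30·R3.
R4 ← R4 / (-68363/1848).
R1 ← R1 − 983/462·R4.
R2 ← R2 − 29/88·R4.
R3 ← R3 + 449/308·R4.
R5 ← R5 − 85111/1848·R4.
R5 ← R5 / (1619493/68363).
R1 ← R1 − 35641/68363·R5.
R2 ← R2 − 15413/68363·R5.
R3 ← R3 + 135353/136726·R5.
R4 ← R4 − 36113/136726·R5.
Reading off the reduced rows gives m = 3, n = -3, p = 1, q = 4, r = -6.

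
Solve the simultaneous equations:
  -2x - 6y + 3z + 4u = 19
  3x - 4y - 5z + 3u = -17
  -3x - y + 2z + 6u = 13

infinitely many solutions

Row-reduce:
R1 ← R1 / (-2).
R2 ← R2 − 3·R1.
R3 ← R3 + 3·R1.
R2 ← R2 / (-13).
R1 ← R1 − 3·R2.
R3 ← R3 − 8·R2.
R3 ← R3 / (-73/26).
R1 ← R1 + 21/13·R3.
R2 ← R2 − 1/26·R3.
Rank is 3 with 4 unknowns, leaving u free.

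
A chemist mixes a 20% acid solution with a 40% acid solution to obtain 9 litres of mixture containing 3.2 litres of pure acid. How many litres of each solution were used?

Let a = litres of solution A, b = litres of solution B.
  a + b = 9
  (1/5)a + (2/5)b = 16/5
Row-reduce the augmented matrix:
R2 ← R2 − 1/5·R1.
R2 ← R2 / (1/5).
R1 ← R1 − 1·R2.
Reading off the reduced rows gives a = 2, b = 7.

litres of solution A: 2, litres of solution B: 7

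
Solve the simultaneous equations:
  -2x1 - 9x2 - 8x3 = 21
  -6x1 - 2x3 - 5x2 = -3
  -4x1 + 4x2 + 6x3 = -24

infinitely many solutions

Row-reduce:
R1 ← R1 / (-2).
R2 ← R2 + 6·R1.
R3 ← R3 + 4·R1.
R2 ← R2 / (22).
R1 ← R1 − 9/2·R2.
R3 ← R3 − 22·R2.
Rank is 2 with 3 unknowns, leaving x3 free.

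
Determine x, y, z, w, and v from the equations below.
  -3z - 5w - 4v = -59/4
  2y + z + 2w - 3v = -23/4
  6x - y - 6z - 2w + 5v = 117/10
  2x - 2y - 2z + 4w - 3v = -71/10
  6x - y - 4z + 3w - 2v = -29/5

x = -4/5, y = 1, z = -3/4, w = 1, v = 3

Row-reduce the augmented matrix:
Swap R1 and R3.
R1 ← R1 / (6).
R4 ← R4 − 2·R1.
R5 ← R5 − 6·R1.
R2 ← R2 / (2).
R1 ← R1 + 1/6·R2.
R4 ← R4 + 5/3·R2.
R3 ← R3 / (-3).
R1 ← R1 + 11/12·R3.
R2 ← R2 − 1/2·R3.
R4 ← R4 − 5/6·R3.
R5 ← R5 − 2·R3.
R4 ← R4 / (89/18).
R1 ← R1 − 49/36·R4.
R2 ← R2 − 1/6·R4.
R3 ← R3 − 5/3·R4.
R5 ← R5 − 5/3·R4.
R5 ← R5 / (-612/89).
R1 ← R1 − 727/178·R5.
R2 ← R2 + 168/89·R5.
R3 ← R3 − 367/89·R5.
R4 ← R4 + 149/89·R5.
Reading off the reduced rows gives x = -4/5, y = 1, z = -3/4, w = 1, v = 3.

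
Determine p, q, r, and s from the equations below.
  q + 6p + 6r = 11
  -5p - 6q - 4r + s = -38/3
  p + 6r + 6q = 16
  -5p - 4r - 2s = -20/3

p = 0, q = 1, r = 5/3, s = 0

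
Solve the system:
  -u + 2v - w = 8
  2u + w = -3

infinitely many solutions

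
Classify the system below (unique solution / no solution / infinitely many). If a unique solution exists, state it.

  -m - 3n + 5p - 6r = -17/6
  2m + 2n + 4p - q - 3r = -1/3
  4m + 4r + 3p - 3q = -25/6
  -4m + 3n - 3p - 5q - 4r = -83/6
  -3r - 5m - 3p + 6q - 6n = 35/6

m = -8/3, n = 2, p = 5/2, q = 3, r = 2

Row-reduce the augmented matrix:
R1 ← R1 / (-1).
R2 ← R2 − 2·R1.
R3 ← R3 − 4·R1.
R4 ← R4 + 4·R1.
R5 ← R5 + 5·R1.
R2 ← R2 / (-4).
R1 ← R1 − 3·R2.
R3 ← R3 + 12·R2.
R4 ← R4 − 15·R2.
R5 ← R5 − 9·R2.
R3 ← R3 / (-19).
R1 ← R1 − 11/2·R3.
R2 ← R2 + 7/2·R3.
R4 ← R4 − 59/2·R3.
R5 ← R5 − 7/2·R3.
R4 ← R4 / (-35/4).
R1 ← R1 + 3/4·R4.
R2 ← R2 − 1/4·R4.
R5 ← R5 − 15/4·R4.
R5 ← R5 / (-139/133).
R1 ← R1 − 235/133·R5.
R2 ← R2 + 104/133·R5.
R3 ← R3 + 25/19·R5.
R4 ← R4 + 39/133·R5.
Reading off the reduced rows gives m = -8/3, n = 2, p = 5/2, q = 3, r = 2.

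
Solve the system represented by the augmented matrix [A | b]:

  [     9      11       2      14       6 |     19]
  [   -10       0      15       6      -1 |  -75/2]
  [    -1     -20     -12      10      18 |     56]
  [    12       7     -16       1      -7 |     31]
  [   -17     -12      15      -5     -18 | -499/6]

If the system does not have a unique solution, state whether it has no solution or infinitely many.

Row-reduce the augmented matrix:
R1 ← R1 / (9).
R2 ← R2 + 10·R1.
R3 ← R3 + 1·R1.
R4 ← R4 − 12·R1.
R5 ← R5 + 17·R1.
R2 ← R2 / (110/9).
R1 ← R1 − 11/9·R2.
R3 ← R3 + 169/9·R2.
R4 ← R4 + 23/3·R2.
R5 ← R5 − 79/9·R2.
R3 ← R3 / (323/22).
R1 ← R1 + 3/2·R3.
R2 ← R2 − 31/22·R3.
R4 ← R4 + 173/22·R3.
R5 ← R5 − 141/22·R3.
R4 ← R4 / (31947/1615).
R1 ← R1 − 6402/1615·R4.
R2 ← R2 + 4076/1615·R4.
R3 ← R3 − 4914/1615·R4.
R5 ← R5 + 21863/1615·R4.
R5 ← R5 / (-218144/10649).
R1 ← R1 − 23984/10649·R5.
R2 ← R2 + 18670/10649·R5.
R3 ← R3 − 14587/10649·R5.
R4 ← R4 − 1731/10649·R5.
Reading off the reduced rows gives x_1 = 0, x_2 = 2/3, x_3 = -5/2, x_4 = 1/3, x_5 = 2.

x_1 = 0, x_2 = 2/3, x_3 = -5/2, x_4 = 1/3, x_5 = 2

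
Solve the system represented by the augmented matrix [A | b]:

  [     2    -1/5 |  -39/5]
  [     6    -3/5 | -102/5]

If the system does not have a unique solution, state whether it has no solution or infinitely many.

Row-reduce:
R1 ← R1 / (2).
R2 ← R2 − 6·R1.
Row 2 reduces to 0 = 3, a contradiction. The system is inconsistent.

no solution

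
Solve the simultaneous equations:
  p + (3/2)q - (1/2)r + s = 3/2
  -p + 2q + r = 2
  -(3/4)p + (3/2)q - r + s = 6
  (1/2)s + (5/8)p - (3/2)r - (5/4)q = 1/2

no solution

Row-reduce:
R2 ← R2 + 1·R1.
R3 ← R3 + 3/4·R1.
R4 ← R4 − 5/8·R1.
R2 ← R2 / (7/2).
R1 ← R1 − 3/2·R2.
R3 ← R3 − 21/8·R2.
R4 ← R4 + 35/16·R2.
R3 ← R3 / (-7/4).
R1 ← R1 + 5/7·R3.
R2 ← R2 − 1/7·R3.
R4 ← R4 + 7/8·R3.
Row 4 reduces to 0 = -1/2, a contradiction. The system is inconsistent.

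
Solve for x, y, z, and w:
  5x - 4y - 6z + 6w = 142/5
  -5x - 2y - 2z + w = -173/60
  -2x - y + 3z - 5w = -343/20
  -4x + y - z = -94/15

Row-reduce the augmented matrix:
R1 ← R1 / (5).
R2 ← R2 + 5·R1.
R3 ← R3 + 2·R1.
R4 ← R4 + 4·R1.
R2 ← R2 / (-6).
R1 ← R1 + 4/5·R2.
R3 ← R3 + 13/5·R2.
R4 ← R4 + 11/5·R2.
R3 ← R3 / (61/15).
R1 ← R1 + 2/15·R3.
R2 ← R2 − 4/3·R3.
R4 ← R4 + 43/15·R3.
R4 ← R4 / (-106/61).
R1 ← R1 − 5/61·R4.
R2 ← R2 − 83/122·R4.
R3 ← R3 + 169/122·R4.
Reading off the reduced rows gives x = 3/2, y = -3/5, z = -1/3, w = 11/4.

x = 3/2, y = -3/5, z = -1/3, w = 11/4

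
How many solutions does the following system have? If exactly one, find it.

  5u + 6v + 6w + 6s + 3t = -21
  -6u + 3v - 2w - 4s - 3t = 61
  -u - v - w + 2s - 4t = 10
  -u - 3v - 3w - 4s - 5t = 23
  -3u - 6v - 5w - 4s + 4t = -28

u = -6, v = 2, w = 6, s = -4, t = -5

Row-reduce the augmented matrix:
R1 ← R1 / (5).
R2 ← R2 + 6·R1.
R3 ← R3 + 1·R1.
R4 ← R4 + 1·R1.
R5 ← R5 + 3·R1.
R2 ← R2 / (51/5).
R1 ← R1 − 6/5·R2.
R3 ← R3 − 1/5·R2.
R4 ← R4 + 9/5·R2.
R5 ← R5 + 12/5·R2.
R3 ← R3 / (5/51).
R1 ← R1 − 10/17·R3.
R2 ← R2 − 26/51·R3.
R4 ← R4 + 15/17·R3.
R5 ← R5 + 3/17·R3.
R4 ← R4 / (26).
R1 ← R1 + 18·R4.
R2 ← R2 + 16·R4.
R3 ← R3 − 32·R4.
R5 ← R5 − 6·R4.
R5 ← R5 / (512/65).
R1 ← R1 + 42/13·R5.
R2 ← R2 + 243/65·R5.
R3 ← R3 − 538/65·R5.
R4 ← R4 + 35/26·R5.
Reading off the reduced rows gives u = -6, v = 2, w = 6, s = -4, t = -5.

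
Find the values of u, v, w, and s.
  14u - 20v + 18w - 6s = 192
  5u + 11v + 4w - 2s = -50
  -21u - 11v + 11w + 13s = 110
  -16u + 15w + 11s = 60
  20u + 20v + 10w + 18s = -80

Row-reduce the augmented matrix:
R1 ← R1 / (14).
R2 ← R2 − 5·R1.
R3 ← R3 + 21·R1.
R4 ← R4 + 16·R1.
R5 ← R5 − 20·R1.
R2 ← R2 / (127/7).
R1 ← R1 + 10/7·R2.
R3 ← R3 + 41·R2.
R4 ← R4 + 160/7·R2.
R5 ← R5 − 340/7·R2.
R3 ← R3 / (4129/127).
R1 ← R1 − 139/127·R3.
R2 ← R2 + 17/127·R3.
R4 ← R4 − 4129/127·R3.
R5 ← R5 + 1170/127·R3.
Swap R4 and R5.
R4 ← R4 / (113192/4129).
R1 ← R1 + 2324/4129·R4.
R2 ← R2 − 106/4129·R4.
R3 ← R3 − 549/4129·R4.
R5 reduces to 0 = 0, so the extra equation is consistent.
Reading off the reduced rows gives u = 0, v = -6, w = 4, s = 0.

u = 0, v = -6, w = 4, s = 0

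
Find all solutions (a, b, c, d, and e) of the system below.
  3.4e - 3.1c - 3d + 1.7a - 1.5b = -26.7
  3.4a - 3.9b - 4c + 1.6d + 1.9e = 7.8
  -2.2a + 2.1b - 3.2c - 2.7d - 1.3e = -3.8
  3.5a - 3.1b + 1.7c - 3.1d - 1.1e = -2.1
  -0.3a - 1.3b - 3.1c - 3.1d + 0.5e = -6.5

Row-reduce the augmented matrix:
R1 ← R1 / (17/10).
R2 ← R2 − 17/5·R1.
R3 ← R3 + 11/5·R1.
R4 ← R4 − 7/2·R1.
R5 ← R5 + 3/10·R1.
R2 ← R2 / (-9/10).
R1 ← R1 + 15/17·R2.
R3 ← R3 − 27/170·R2.
R4 ← R4 + 1/85·R2.
R5 ← R5 + 133/85·R2.
R3 ← R3 / (-116/17).
R1 ← R1 + 203/51·R3.
R2 ← R2 + 22/9·R3.
R4 ← R4 − 6161/765·R3.
R5 ← R5 + 5716/765·R3.
R4 ← R4 / (-167503/52200).
R1 ← R1 + 739/120·R4.
R2 ← R2 + 34279/5220·R4.
R3 ← R3 − 891/1160·R4.
R5 ← R5 + 72449/6525·R4.
R5 ← R5 / (43296727/1675030).
R1 ← R1 − 5312877/335006·R5.
R2 ← R2 − 375444/23929·R5.
R3 ← R3 + 542585/335006·R5.
R4 ← R4 − 281760/167503·R5.
Reading off the reduced rows gives a = -2, b = -4, c = -1, d = 4, e = -6.

a = -2, b = -4, c = -1, d = 4, e = -6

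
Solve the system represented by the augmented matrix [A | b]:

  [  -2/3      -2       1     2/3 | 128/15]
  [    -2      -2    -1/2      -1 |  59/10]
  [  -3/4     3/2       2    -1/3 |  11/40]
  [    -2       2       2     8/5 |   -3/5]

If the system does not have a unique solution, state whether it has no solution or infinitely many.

Row-reduce the augmented matrix:
R1 ← R1 / (-2/3).
R2 ← R2 + 2·R1.
R3 ← R3 + 3/4·R1.
R4 ← R4 + 2·R1.
R2 ← R2 / (4).
R1 ← R1 − 3·R2.
R3 ← R3 − 15/4·R2.
R4 ← R4 − 8·R2.
R3 ← R3 / (133/32).
R1 ← R1 − 9/8·R3.
R2 ← R2 + 7/8·R3.
R4 ← R4 − 6·R3.
R4 ← R4 / (2064/665).
R1 ← R1 − 104/133·R4.
R2 ← R2 + 22/57·R4.
R3 ← R3 − 166/399·R4.
Reading off the reduced rows gives x_1 = -1/2, x_2 = -3, x_3 = 11/5, x_4 = 0.

x_1 = -1/2, x_2 = -3, x_3 = 11/5, x_4 = 0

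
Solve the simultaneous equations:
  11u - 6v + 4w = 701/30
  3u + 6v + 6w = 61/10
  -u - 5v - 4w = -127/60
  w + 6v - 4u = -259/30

Row-reduce the augmented matrix:
R1 ← R1 / (11).
R2 ← R2 − 3·R1.
R3 ← R3 + 1·R1.
R4 ← R4 + 4·R1.
R2 ← R2 / (84/11).
R1 ← R1 + 6/11·R2.
R3 ← R3 + 61/11·R2.
R4 ← R4 − 42/11·R2.
R3 ← R3 / (-1/14).
R1 ← R1 − 5/7·R3.
R2 ← R2 − 9/14·R3.
R4 reduces to 0 = 0, so the extra equation is consistent.
Reading off the reduced rows gives u = 1/5, v = -7/4, w = 8/3.

u = 1/5, v = -7/4, w = 8/3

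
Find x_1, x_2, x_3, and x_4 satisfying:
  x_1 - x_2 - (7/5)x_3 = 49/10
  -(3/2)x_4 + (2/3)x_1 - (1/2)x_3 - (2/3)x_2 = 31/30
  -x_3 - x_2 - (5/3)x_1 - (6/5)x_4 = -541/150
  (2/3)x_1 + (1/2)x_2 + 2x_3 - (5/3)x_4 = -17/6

x_1 = 5/2, x_2 = -1, x_3 = -1, x_4 = 6/5

Row-reduce the augmented matrix:
R2 ← R2 − 2/3·R1.
R3 ← R3 + 5/3·R1.
R4 ← R4 − 2/3·R1.
Swap R2 and R3.
R2 ← R2 / (-8/3).
R1 ← R1 + 1·R2.
R4 ← R4 − 7/6·R2.
R3 ← R3 / (13/30).
R1 ← R1 + 3/20·R3.
R2 ← R2 − 5/4·R3.
R4 ← R4 − 59/40·R3.
R4 ← R4 / (2273/780).
R1 ← R1 + 9/130·R4.
R2 ← R2 − 621/130·R4.
R3 ← R3 + 45/13·R4.
Reading off the reduced rows gives x_1 = 5/2, x_2 = -1, x_3 = -1, x_4 = 6/5.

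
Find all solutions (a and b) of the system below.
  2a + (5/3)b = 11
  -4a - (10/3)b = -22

infinitely many solutions

Row-reduce:
R1 ← R1 / (2).
R2 ← R2 + 4·R1.
Rank is 1 with 2 unknowns, leaving b free.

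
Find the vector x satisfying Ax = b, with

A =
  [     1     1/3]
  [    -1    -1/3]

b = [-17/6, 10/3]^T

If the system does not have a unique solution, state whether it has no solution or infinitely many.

no solution

Row-reduce:
R2 ← R2 + 1·R1.
Row 2 reduces to 0 = 1/2, a contradiction. The system is inconsistent.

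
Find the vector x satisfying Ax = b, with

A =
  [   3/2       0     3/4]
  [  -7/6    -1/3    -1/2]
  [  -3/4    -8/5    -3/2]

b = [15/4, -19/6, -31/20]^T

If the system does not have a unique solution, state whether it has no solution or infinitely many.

x_1 = 3, x_2 = 1/2, x_3 = -1

Row-reduce the augmented matrix:
R1 ← R1 / (3/2).
R2 ← R2 + 7/6·R1.
R3 ← R3 + 3/4·R1.
R2 ← R2 / (-1/3).
R3 ← R3 + 8/5·R2.
R3 ← R3 / (-61/40).
R1 ← R1 − 1/2·R3.
R2 ← R2 + 1/4·R3.
Reading off the reduced rows gives x_1 = 3, x_2 = 1/2, x_3 = -1.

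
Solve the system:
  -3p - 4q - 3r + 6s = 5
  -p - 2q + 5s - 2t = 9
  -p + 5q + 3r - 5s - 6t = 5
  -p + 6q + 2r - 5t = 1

Row-reduce:
R1 ← R1 / (-3).
R2 ← R2 + 1·R1.
R3 ← R3 + 1·R1.
R4 ← R4 + 1·R1.
R2 ← R2 / (-2/3).
R1 ← R1 − 4/3·R2.
R3 ← R3 − 19/3·R2.
R4 ← R4 − 22/3·R2.
R3 ← R3 / (27/2).
R1 ← R1 − 3·R3.
R2 ← R2 + 3/2·R3.
R4 ← R4 − 14·R3.
R4 ← R4 / (235/27).
R1 ← R1 + 7/9·R4.
R2 ← R2 + 19/9·R4.
R3 ← R3 − 43/27·R4.
Rank is 4 with 5 unknowns, leaving t free.

infinitely many solutions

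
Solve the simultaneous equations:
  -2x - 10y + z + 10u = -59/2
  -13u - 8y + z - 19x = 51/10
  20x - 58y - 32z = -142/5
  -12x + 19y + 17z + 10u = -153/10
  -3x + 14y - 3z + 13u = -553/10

x = 2, y = -1/5, z = 5/2, u = -3

Row-reduce the augmented matrix:
R1 ← R1 / (-2).
R2 ← R2 + 19·R1.
R3 ← R3 − 20·R1.
R4 ← R4 + 12·R1.
R5 ← R5 + 3·R1.
R2 ← R2 / (87).
R1 ← R1 − 5·R2.
R3 ← R3 + 158·R2.
R4 ← R4 − 79·R2.
R5 ← R5 − 29·R2.
R3 ← R3 / (-3257/87).
R1 ← R1 + 1/87·R3.
R2 ← R2 + 17/174·R3.
R4 ← R4 − 3257/174·R3.
R5 ← R5 + 5/3·R3.
Swap R4 and R5.
R4 ← R4 / (124678/3257).
R1 ← R1 − 4027/3257·R4.
R2 ← R2 + 3226/3257·R4.
R3 ← R3 − 8364/3257·R4.
R5 reduces to 0 = 0, so the extra equation is consistent.
Reading off the reduced rows gives x = 2, y = -1/5, z = 5/2, u = -3.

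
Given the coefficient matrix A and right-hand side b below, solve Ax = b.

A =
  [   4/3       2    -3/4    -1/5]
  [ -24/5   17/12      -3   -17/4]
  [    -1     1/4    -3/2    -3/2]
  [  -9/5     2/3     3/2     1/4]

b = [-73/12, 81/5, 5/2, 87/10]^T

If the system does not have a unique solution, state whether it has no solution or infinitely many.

Row-reduce:
R1 ← R1 / (4/3).
R2 ← R2 + 24/5·R1.
R3 ← R3 + 1·R1.
R4 ← R4 + 9/5·R1.
R2 ← R2 / (517/60).
R1 ← R1 − 3/2·R2.
R3 ← R3 − 7/4·R2.
R4 ← R4 − 101/30·R2.
R3 ← R3 / (-7485/8272).
R1 ← R1 − 3555/8272·R3.
R2 ← R2 + 342/517·R3.
R4 ← R4 − 22455/8272·R3.
Rank is 3 with 4 unknowns, leaving x_4 free.

infinitely many solutions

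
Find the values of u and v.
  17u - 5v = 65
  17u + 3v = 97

u = 5, v = 4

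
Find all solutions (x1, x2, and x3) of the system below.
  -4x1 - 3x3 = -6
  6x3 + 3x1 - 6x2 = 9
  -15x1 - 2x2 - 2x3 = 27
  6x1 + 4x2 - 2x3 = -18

Row-reduce the augmented matrix:
R1 ← R1 / (-4).
R2 ← R2 − 3·R1.
R3 ← R3 + 15·R1.
R4 ← R4 − 6·R1.
R2 ← R2 / (-6).
R3 ← R3 + 2·R2.
R4 ← R4 − 4·R2.
R3 ← R3 / (8).
R1 ← R1 − 3/4·R3.
R2 ← R2 + 5/8·R3.
R4 ← R4 + 4·R3.
R4 reduces to 0 = 0, so the extra equation is consistent.
Reading off the reduced rows gives x1 = -3, x2 = 3, x3 = 6.

x1 = -3, x2 = 3, x3 = 6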